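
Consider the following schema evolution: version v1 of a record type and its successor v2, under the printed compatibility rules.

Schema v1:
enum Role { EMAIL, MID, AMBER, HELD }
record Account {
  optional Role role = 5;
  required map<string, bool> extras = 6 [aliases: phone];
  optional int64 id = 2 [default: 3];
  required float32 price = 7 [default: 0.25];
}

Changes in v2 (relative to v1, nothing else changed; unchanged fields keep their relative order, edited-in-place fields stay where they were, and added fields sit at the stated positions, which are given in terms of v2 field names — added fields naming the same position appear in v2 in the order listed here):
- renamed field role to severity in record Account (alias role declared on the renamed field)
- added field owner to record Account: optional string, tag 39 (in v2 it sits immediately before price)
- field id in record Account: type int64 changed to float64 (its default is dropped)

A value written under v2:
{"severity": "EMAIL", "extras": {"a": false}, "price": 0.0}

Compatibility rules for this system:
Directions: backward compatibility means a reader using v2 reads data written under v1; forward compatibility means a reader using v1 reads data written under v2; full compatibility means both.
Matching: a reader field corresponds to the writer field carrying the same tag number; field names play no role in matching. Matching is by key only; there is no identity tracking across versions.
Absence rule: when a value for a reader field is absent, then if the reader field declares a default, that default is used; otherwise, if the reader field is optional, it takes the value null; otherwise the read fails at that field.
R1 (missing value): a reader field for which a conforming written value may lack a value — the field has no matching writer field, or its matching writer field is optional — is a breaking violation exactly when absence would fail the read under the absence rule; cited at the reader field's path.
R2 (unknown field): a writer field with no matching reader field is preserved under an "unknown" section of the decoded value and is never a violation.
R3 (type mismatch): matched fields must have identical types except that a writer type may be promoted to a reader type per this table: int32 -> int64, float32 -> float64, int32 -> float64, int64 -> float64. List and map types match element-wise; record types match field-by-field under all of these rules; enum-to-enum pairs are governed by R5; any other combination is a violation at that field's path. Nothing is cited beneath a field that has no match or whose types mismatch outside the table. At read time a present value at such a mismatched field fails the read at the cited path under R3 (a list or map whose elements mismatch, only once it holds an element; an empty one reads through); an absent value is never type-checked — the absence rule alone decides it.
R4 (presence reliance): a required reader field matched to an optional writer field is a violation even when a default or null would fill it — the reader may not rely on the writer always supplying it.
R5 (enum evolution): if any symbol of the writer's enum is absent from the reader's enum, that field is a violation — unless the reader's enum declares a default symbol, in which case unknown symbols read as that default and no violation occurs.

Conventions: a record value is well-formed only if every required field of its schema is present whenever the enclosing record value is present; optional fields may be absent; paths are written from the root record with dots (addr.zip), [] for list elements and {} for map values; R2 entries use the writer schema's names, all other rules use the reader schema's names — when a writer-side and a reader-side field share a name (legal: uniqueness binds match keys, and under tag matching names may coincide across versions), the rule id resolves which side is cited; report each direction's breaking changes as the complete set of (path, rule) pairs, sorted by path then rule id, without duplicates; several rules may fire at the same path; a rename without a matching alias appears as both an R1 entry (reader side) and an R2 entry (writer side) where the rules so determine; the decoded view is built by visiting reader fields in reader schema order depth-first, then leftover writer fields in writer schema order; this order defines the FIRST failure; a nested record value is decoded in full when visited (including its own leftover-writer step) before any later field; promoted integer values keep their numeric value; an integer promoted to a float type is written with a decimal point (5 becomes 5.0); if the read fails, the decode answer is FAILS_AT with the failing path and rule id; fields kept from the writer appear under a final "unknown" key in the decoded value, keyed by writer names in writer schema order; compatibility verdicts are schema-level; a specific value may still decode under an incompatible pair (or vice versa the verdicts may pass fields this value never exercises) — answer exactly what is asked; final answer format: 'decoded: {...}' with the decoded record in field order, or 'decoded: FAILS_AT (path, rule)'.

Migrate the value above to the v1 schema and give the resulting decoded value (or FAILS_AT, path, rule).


decoded: {"role": "EMAIL", "extras": {"a": false}, "id": 3, "price": 0.0}

the writer's type comes first in each Account pair
decode walk for Account under reader schema v1:
  role := "EMAIL" (from writer severity)
  extras := {"a": false}
  id := 3 (absent -> default)
  price := 0.0
  => decoded: {"role": "EMAIL", "extras": {"a": false}, "id": 3, "price": 0.0}
ruling out the remaining Account differences:
  renamed field role to severity in record Account (alias role declared on the renamed field) -> no rule fires on it and the decoded Account view is identical with or without it
  added field owner to record Account: optional string, tag 39 (in v2 it sits immediately before price) -> no rule fires on it and the decoded Account view is identical with or without it
  field id in record Account: type int64 changed to float64 (its default is dropped) -> changes Account's schema-level verdicts only — the decode of this value is the same


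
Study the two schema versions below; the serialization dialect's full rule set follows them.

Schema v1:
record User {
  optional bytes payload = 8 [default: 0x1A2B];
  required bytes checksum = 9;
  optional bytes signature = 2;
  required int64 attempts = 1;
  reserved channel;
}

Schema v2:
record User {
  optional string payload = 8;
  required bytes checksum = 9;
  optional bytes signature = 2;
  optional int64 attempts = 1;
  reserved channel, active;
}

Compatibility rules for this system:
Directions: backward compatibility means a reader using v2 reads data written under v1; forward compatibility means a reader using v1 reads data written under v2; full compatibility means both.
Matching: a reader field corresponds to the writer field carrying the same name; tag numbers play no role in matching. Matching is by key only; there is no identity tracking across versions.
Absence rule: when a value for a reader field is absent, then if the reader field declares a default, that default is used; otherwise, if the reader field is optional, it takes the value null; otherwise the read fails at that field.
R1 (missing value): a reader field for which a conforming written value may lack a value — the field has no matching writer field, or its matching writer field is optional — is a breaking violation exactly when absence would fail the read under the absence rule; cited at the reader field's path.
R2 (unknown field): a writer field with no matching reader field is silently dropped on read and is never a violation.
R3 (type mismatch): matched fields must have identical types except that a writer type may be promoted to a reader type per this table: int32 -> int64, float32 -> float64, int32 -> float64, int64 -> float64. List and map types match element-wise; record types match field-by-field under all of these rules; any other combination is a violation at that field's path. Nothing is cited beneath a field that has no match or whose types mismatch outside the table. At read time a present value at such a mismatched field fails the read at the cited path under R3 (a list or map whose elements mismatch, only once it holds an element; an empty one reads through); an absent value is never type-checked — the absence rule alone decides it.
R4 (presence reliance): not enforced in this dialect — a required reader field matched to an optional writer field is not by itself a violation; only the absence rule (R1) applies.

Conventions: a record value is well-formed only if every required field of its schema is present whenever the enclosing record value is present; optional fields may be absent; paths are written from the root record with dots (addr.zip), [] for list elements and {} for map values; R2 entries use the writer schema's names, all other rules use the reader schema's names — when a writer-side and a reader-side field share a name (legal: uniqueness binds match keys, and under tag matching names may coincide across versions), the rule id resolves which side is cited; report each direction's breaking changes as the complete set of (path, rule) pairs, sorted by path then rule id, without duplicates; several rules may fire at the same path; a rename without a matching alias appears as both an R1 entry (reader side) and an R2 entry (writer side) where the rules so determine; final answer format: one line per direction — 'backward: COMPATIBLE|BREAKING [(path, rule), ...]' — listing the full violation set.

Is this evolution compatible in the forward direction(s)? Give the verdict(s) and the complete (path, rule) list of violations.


each type pair in User: writer, then reader
forward on User — v1 reading data written by v2:
  payload: paired with writer payload (string -> bytes; writer optional)
  checksum: paired with writer checksum (bytes -> bytes; writer required)
  signature: paired with writer signature (bytes -> bytes; writer optional)
  attempts: paired with writer attempts (int64 -> int64; writer optional)
  rule R1 violated at attempts
  rule R3 violated at payload
  => 2 violation(s): forward is BREAKING for User

forward: BREAKING [(attempts, R1), (payload, R3)]


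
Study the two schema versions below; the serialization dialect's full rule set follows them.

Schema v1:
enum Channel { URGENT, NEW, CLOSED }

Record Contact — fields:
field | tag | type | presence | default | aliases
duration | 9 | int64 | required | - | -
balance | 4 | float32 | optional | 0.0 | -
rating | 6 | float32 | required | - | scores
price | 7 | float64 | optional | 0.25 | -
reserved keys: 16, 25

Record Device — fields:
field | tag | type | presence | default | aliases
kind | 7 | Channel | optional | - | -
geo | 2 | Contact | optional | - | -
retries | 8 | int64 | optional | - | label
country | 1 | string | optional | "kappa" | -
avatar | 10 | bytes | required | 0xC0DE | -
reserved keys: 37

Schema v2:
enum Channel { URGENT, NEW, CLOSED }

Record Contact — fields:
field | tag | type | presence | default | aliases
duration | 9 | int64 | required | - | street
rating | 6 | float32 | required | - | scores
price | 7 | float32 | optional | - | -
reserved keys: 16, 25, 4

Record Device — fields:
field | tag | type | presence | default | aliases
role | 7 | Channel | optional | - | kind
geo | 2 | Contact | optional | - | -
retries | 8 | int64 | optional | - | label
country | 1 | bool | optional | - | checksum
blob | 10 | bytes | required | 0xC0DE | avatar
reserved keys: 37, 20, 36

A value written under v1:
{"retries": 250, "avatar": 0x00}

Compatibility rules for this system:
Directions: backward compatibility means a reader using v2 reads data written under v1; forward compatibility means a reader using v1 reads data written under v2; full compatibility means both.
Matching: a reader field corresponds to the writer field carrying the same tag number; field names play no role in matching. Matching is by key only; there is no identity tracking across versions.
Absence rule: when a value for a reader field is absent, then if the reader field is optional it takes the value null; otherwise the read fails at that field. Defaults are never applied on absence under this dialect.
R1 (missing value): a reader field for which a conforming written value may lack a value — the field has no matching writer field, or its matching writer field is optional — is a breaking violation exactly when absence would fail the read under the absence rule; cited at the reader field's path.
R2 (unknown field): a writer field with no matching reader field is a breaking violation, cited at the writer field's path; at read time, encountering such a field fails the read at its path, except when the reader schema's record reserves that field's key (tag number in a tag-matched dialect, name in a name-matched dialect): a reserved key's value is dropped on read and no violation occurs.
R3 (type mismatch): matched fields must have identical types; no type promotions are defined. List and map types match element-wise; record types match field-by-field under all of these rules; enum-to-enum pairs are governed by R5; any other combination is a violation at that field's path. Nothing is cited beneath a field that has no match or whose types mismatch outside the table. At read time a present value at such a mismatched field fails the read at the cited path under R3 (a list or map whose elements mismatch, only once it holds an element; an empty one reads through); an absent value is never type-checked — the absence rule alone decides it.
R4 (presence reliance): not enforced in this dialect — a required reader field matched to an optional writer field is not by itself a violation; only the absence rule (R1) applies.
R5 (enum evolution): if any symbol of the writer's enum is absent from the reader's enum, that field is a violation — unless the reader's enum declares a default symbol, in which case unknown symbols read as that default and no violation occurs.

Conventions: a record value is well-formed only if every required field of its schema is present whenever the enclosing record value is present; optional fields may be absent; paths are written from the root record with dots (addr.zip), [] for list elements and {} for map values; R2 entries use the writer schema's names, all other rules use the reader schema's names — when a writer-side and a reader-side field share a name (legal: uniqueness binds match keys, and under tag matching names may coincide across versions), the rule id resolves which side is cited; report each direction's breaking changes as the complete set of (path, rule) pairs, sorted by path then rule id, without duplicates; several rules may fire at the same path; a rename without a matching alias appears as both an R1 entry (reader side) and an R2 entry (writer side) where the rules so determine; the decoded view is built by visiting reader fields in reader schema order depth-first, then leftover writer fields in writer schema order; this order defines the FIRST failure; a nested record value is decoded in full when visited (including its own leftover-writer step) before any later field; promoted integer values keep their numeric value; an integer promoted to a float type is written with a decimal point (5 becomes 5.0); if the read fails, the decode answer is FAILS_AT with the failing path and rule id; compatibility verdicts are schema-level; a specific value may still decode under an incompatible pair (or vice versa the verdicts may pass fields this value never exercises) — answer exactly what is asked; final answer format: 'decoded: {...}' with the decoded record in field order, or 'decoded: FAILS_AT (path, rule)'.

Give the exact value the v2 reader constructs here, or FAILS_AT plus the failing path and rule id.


decoded: {"role": null, "geo": null, "retries": 250, "country": null, "blob": 0x00}

the writer's type comes first in each Device pair
migrating the Device value to v2:
  role := null (not supplied -> null)
  geo := null (not supplied -> null)
  retries := 250
  country := null (not supplied -> null)
  blob := 0x00 (from writer avatar)
  => decoded: {"role": null, "geo": null, "retries": 250, "country": null, "blob": 0x00}
remaining Device differences; none change what is asked:
  field price in record Contact: type float64 changed to float32 (its default is dropped) -> matters for Device compatibility verdicts, not for this value's decode
  removed field balance from record Contact (its key 4 joins the reserved list) -> fires no rule on Device under this dialect and leaves the result unchanged
  field country in record Device: type string changed to bool (its default is dropped) -> matters for Device compatibility verdicts, not for this value's decode


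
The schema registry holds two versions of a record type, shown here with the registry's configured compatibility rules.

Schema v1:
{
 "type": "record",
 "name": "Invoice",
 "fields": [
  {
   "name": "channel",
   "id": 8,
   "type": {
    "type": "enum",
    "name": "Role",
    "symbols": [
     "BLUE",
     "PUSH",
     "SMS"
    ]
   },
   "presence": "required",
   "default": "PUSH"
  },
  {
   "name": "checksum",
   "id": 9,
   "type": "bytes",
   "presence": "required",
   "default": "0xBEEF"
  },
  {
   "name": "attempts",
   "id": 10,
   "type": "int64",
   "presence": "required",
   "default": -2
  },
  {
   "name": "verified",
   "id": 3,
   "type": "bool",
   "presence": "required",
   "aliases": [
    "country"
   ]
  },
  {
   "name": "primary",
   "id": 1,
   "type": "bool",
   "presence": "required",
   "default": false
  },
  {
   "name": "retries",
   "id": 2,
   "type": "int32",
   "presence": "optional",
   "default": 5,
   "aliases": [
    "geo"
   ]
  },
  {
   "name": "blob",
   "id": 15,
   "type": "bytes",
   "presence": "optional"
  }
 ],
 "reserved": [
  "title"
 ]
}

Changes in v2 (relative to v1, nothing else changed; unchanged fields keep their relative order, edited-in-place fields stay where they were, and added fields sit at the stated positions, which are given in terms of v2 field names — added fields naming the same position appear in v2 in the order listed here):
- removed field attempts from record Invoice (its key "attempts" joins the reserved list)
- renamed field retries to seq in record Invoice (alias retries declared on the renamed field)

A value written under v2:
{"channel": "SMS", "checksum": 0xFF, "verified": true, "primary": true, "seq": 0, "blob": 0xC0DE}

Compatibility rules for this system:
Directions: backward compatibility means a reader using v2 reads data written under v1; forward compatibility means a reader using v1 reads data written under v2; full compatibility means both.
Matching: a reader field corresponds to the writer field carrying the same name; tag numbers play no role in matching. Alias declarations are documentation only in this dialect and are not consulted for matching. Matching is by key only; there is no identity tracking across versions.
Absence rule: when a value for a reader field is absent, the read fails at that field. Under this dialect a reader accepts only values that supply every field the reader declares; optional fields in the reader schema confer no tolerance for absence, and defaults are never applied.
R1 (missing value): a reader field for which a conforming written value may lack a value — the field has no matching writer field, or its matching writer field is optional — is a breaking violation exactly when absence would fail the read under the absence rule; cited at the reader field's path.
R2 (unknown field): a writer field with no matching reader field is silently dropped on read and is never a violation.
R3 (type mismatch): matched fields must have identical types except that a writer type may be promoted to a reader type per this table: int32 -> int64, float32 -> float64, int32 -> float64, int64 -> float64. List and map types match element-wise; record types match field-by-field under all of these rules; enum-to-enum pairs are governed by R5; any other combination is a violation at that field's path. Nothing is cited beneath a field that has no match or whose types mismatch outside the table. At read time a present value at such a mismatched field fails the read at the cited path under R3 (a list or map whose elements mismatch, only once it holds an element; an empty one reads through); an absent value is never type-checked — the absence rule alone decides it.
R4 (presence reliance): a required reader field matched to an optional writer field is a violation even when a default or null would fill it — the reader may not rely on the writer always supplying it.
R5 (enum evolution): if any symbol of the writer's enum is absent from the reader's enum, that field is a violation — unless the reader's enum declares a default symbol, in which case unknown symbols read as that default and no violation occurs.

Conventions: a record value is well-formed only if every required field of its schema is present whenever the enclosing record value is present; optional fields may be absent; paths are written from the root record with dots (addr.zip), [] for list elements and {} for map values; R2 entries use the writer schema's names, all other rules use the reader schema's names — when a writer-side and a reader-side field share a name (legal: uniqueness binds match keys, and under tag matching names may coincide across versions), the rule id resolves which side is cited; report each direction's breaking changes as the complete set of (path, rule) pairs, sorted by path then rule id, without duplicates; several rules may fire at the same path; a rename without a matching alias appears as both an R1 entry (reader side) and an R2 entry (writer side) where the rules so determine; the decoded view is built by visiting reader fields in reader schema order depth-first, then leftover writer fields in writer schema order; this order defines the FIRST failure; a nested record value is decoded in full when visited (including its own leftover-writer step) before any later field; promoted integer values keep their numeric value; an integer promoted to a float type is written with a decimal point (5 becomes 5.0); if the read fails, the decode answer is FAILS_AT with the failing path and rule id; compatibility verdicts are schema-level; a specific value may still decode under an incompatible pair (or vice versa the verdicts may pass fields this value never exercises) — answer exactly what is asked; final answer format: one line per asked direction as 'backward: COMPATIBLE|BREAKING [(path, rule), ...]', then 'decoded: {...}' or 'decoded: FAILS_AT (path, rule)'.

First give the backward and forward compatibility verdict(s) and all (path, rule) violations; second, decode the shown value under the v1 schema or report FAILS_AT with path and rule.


backward: BREAKING [(blob, R1), (seq, R1)]; forward: BREAKING [(attempts, R1), (blob, R1), (retries, R1)]; decoded: FAILS_AT (attempts, R1)

arrows below run writer -> reader for Invoice
backward on Invoice — v2 reading data written by v1:
  channel: paired with writer channel (Role -> Role; writer required)
  checksum: paired with writer checksum (bytes -> bytes; writer required)
  verified: paired with writer verified (bool -> bool; writer required)
  primary: paired with writer primary (bool -> bool; writer required)
  no writer field matches reader seq
  blob: paired with writer blob (bytes -> bytes; writer optional)
  writer attempts: unknown to reader
  writer retries: unknown to reader
  rule R1 violated at blob
  rule R1 violated at seq
  => backward verdict for Invoice: BREAKING, 2 violation(s)
forward on Invoice — v1 reading data written by v2:
  channel: paired with writer channel (Role -> Role; writer required)
  checksum: paired with writer checksum (bytes -> bytes; writer required)
  no writer field matches reader attempts
  verified: paired with writer verified (bool -> bool; writer required)
  primary: paired with writer primary (bool -> bool; writer required)
  no writer field matches reader retries
  blob: paired with writer blob (bytes -> bytes; writer optional)
  writer seq: unknown to reader
  rule R1 violated at attempts
  rule R1 violated at blob
  rule R1 violated at retries
  => forward verdict for Invoice: BREAKING, 3 violation(s)
decode walk for Invoice under reader schema v1:
  channel := "SMS"
  checksum := 0xFF
  read fails at attempts under R1 (no fill)
  => FAILS_AT (attempts, R1)


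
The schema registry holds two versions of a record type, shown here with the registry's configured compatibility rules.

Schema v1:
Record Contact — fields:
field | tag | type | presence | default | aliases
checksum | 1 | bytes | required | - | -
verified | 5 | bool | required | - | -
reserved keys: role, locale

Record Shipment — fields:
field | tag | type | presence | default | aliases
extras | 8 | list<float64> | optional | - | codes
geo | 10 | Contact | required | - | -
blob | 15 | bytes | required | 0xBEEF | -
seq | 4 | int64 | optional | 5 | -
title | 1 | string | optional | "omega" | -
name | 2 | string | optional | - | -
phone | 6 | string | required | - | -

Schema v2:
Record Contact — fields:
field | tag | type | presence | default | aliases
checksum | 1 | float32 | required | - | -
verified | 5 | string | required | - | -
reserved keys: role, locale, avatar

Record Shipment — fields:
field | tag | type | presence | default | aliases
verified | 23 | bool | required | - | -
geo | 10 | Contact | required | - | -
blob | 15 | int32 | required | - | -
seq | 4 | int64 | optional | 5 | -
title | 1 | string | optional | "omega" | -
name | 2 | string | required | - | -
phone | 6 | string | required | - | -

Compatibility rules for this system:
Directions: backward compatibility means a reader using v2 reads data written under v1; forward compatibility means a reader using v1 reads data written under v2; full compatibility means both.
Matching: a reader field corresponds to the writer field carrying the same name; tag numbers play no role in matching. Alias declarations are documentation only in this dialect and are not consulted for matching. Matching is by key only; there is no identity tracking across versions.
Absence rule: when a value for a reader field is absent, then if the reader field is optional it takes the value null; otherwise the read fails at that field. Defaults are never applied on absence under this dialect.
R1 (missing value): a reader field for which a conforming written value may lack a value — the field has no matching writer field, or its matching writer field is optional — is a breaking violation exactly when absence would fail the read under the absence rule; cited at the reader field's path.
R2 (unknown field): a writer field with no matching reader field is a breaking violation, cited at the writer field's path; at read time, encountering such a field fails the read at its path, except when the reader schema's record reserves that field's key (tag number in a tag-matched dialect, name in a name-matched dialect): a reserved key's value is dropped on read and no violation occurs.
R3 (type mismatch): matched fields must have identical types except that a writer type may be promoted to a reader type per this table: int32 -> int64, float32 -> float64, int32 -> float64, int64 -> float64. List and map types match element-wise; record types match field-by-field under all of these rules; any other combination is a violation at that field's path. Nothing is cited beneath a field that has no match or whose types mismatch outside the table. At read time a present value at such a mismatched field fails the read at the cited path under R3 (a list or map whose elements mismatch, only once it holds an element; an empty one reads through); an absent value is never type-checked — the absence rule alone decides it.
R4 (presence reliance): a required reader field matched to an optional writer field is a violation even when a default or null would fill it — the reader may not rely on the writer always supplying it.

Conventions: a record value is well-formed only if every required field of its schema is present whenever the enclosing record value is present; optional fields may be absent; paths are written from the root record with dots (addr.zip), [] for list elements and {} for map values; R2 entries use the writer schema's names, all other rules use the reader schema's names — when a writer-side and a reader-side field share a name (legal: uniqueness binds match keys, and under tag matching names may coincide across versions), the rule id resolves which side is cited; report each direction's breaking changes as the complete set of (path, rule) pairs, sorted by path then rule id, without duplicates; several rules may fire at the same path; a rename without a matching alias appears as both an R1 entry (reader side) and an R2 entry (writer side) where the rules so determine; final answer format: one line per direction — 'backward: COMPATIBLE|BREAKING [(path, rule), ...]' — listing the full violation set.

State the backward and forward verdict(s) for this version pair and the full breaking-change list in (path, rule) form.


backward: BREAKING [(blob, R3), (extras, R2), (geo.checksum, R3), (geo.verified, R3), (name, R1), (name, R4), (verified, R1)]; forward: BREAKING [(blob, R3), (geo.checksum, R3), (geo.verified, R3), (verified, R2)]

in Shipment below, arrows point writer -> reader
backward analysis of Shipment with v2 as reader and v1 as writer:
  verified: no writer-side match
  geo <- geo (Contact -> Contact, writer required)
  blob <- blob (bytes -> int32, writer required)
  seq <- seq (int64 -> int64, writer optional)
  title <- title (string -> string, writer optional)
  name <- name (string -> string, writer optional)
  phone <- phone (string -> string, writer required)
  leftover writer field: extras
  geo.checksum <- geo.checksum (bytes -> float32, writer required)
  geo.verified <- geo.verified (bool -> string, writer required)
  R3 fires at blob
  R2 fires at extras
  R3 fires at geo.checksum
  R3 fires at geo.verified
  R1 fires at name
  R4 fires at name
  R1 fires at verified
  => 7 violation(s): backward is BREAKING for Shipment
forward analysis of Shipment with v1 as reader and v2 as writer:
  extras: no writer-side match
  geo <- geo (Contact -> Contact, writer required)
  blob <- blob (int32 -> bytes, writer required)
  seq <- seq (int64 -> int64, writer optional)
  title <- title (string -> string, writer optional)
  name <- name (string -> string, writer required)
  phone <- phone (string -> string, writer required)
  leftover writer field: verified
  geo.checksum <- geo.checksum (float32 -> bytes, writer required)
  geo.verified <- geo.verified (string -> bool, writer required)
  R3 fires at blob
  R3 fires at geo.checksum
  R3 fires at geo.verified
  R2 fires at verified
  => 4 violation(s): forward is BREAKING for Shipment


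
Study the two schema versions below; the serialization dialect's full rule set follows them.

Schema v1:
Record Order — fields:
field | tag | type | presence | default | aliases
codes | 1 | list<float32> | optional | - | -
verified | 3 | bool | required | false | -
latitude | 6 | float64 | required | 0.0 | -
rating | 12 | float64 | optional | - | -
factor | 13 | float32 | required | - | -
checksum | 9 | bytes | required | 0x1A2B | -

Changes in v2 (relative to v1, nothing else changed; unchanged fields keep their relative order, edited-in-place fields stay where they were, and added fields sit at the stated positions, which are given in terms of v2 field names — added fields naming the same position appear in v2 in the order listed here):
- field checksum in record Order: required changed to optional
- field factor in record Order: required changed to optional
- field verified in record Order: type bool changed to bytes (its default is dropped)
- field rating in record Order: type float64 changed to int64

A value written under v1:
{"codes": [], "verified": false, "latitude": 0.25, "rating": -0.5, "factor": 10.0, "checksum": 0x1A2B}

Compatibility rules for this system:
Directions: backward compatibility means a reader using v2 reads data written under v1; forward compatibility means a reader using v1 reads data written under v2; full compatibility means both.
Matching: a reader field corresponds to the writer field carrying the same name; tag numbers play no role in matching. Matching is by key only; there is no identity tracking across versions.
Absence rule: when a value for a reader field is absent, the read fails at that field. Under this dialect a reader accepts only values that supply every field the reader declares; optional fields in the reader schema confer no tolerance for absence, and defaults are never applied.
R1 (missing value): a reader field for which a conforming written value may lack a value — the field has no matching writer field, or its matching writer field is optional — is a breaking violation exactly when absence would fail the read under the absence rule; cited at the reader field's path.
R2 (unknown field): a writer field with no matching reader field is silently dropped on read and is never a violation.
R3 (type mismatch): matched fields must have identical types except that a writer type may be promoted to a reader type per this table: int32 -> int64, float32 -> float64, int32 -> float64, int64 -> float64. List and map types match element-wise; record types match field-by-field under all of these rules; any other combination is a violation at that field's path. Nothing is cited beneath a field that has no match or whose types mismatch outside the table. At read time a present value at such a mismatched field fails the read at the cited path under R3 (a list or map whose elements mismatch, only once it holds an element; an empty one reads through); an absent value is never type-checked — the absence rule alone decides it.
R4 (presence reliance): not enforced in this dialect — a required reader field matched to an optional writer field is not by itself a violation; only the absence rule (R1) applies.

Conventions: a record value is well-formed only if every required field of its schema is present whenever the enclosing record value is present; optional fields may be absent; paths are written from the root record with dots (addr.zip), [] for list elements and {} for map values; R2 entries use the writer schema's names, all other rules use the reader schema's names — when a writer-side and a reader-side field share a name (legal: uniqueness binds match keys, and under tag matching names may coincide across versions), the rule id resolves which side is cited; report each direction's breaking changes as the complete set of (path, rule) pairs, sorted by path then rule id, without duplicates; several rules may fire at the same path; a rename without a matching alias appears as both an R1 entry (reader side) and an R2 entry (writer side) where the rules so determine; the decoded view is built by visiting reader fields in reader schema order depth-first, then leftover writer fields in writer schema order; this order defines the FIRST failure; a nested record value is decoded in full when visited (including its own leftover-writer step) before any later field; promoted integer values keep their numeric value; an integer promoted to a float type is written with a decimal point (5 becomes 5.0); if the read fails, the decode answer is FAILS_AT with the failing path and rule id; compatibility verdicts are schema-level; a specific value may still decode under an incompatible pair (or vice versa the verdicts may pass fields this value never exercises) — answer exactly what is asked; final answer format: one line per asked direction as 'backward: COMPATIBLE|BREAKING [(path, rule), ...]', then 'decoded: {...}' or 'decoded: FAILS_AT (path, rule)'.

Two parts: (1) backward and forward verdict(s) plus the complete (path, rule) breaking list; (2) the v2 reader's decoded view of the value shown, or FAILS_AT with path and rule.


arrows below run writer -> reader for Order
backward analysis of Order with v2 as reader and v1 as writer:
  list<float32> -> list<float32>, writer optional: codes aligns to codes
  bool -> bytes, writer required: verified aligns to verified
  float64 -> float64, writer required: latitude aligns to latitude
  float64 -> int64, writer optional: rating aligns to rating
  float32 -> float32, writer required: factor aligns to factor
  bytes -> bytes, writer required: checksum aligns to checksum
  breaking: (codes, R1)
  breaking: (rating, R1)
  breaking: (rating, R3)
  breaking: (verified, R3)
  backward on Order therefore BREAKING (4)
forward analysis of Order with v1 as reader and v2 as writer:
  list<float32> -> list<float32>, writer optional: codes aligns to codes
  bytes -> bool, writer required: verified aligns to verified
  float64 -> float64, writer required: latitude aligns to latitude
  int64 -> float64, writer optional: rating aligns to rating
  float32 -> float32, writer optional: factor aligns to factor
  bytes -> bytes, writer optional: checksum aligns to checksum
  breaking: (checksum, R1)
  breaking: (codes, R1)
  breaking: (factor, R1)
  breaking: (rating, R1)
  breaking: (verified, R3)
  forward on Order therefore BREAKING (5)
decode (reader v2):
  codes := []
  read fails at verified under R3
  => FAILS_AT (verified, R3)

backward: BREAKING [(codes, R1), (rating, R1), (rating, R3), (verified, R3)]; forward: BREAKING [(checksum, R1), (codes, R1), (factor, R1), (rating, R1), (verified, R3)]; decoded: FAILS_AT (verified, R3)


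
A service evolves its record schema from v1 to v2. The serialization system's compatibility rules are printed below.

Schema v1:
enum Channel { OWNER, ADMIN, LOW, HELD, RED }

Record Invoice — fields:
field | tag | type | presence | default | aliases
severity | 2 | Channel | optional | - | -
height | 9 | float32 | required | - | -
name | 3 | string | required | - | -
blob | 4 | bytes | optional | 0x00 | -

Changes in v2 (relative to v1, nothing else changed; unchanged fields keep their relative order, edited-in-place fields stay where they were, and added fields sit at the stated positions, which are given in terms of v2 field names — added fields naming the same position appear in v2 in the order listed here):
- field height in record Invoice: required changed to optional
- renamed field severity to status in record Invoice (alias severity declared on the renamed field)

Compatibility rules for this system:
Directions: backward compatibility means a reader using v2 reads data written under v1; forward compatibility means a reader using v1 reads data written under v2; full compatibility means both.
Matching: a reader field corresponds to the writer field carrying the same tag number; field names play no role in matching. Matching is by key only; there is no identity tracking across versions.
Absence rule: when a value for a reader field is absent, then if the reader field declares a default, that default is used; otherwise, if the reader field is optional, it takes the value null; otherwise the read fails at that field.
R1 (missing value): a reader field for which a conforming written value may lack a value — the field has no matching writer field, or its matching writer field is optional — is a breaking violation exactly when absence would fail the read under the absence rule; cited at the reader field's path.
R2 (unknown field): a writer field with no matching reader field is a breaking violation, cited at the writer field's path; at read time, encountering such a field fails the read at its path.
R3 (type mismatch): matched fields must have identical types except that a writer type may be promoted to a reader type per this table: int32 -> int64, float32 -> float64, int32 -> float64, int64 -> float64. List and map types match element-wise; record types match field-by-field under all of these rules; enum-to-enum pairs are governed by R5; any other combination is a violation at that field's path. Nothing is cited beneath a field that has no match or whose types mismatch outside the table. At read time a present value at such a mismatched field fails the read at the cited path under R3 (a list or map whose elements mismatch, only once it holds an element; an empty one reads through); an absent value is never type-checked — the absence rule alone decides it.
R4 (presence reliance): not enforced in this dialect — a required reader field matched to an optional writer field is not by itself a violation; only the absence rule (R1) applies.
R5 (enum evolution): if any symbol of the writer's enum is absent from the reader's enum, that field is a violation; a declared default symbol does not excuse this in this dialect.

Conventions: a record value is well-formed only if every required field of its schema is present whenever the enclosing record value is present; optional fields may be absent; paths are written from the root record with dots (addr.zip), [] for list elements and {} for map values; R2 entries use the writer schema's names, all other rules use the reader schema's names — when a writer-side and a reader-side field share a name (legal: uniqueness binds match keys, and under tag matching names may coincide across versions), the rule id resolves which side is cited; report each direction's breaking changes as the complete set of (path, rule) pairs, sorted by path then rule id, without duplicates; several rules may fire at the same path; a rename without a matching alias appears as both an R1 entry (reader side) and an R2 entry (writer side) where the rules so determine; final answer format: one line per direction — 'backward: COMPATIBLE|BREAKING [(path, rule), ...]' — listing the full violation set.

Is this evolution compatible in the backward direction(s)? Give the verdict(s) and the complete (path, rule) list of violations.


backward: COMPATIBLE []

arrows below run writer -> reader for Invoice
backward on Invoice — v2 reading data written by v1:
  status: Channel -> Channel, writer optional; from severity
  height: float32 -> float32, writer required; from height
  name: string -> string, writer required; from name
  blob: bytes -> bytes, writer optional; from blob
  nothing fires on Invoice: backward is COMPATIBLE
diffs on Invoice not affecting the asked answer:
  field height in record Invoice: required changed to optional -> matters only for Invoice's forward compatibility — outside the asked direction
  renamed field severity to status in record Invoice (alias severity declared on the renamed field) -> no rule fires on it in Invoice's dialect; the asked verdict holds
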